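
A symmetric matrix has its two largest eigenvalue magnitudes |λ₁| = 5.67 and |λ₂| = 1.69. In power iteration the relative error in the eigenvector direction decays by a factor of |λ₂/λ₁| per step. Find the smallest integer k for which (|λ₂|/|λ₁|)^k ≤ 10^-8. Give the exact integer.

|λ₂/λ₁| = 1.69/5.67 = 0.29806
Need k ≥ ln(10^-8) / ln(0.29806) = -18.4207 / -1.2105 ≈ 15.218
Smallest integer k satisfying the bound: 16

16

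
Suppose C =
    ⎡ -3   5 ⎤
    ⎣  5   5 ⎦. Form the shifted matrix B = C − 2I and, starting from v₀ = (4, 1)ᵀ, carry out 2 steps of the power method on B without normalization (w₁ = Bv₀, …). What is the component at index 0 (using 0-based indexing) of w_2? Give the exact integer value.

190

B = C − 2I has rows (-5, 5); (5, 3)
w1 = Bv₀ = ((-5)·4 + 5·1; 5·4 + 3·1) = (-15, 23)
w2 = Bw1 = ((-5)·(-15) + 5·23; 5·(-15) + 3·23) = (190, -6)
Requested component of w2: 190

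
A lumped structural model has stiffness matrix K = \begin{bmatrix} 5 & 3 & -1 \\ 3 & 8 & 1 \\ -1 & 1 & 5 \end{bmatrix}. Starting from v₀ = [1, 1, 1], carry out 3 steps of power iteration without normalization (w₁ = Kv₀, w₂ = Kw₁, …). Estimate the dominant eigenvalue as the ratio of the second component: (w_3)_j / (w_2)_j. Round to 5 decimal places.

w1 = Kv₀ = (5·1 + 3·1 + (-1)·1; 3·1 + 8·1 + 1·1; (-1)·1 + 1·1 + 5·1) = (7, 12, 5)
w2 = Kw1 = (5·7 + 3·12 + (-1)·5; 3·7 + 8·12 + 1·5; (-1)·7 + 1·12 + 5·5) = (66, 122, 30)
w3 = Kw2 = (666, 1204, 206)
Ratio at component: 1204 / 122 = 9.86885

9.86885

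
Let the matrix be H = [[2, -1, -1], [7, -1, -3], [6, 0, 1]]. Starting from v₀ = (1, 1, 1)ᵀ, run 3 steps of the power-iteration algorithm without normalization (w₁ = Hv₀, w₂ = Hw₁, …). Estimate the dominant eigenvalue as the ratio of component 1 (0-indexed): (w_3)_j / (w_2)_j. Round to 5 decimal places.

2.79167

w1 = Hv₀ = (0, 3, 7)
w2 = Hw1 = (-10, -24, 7)
w3 = Hw2 = (-3, -67, -53)
Ratio at component: -67 / -24 = 2.79167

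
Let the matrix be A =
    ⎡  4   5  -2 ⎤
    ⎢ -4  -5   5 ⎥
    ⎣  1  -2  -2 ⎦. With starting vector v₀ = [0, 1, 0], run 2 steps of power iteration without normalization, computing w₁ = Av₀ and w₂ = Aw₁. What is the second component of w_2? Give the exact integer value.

w1 = Av₀ = (4·0 + 5·1 + (-2)·0; (-4)·0 + (-5)·1 + 5·0; 1·0 + (-2)·1 + (-2)·0) = (5, -5, -2)
w2 = Aw1 = (4·5 + 5·(-5) + (-2)·(-2); (-4)·5 + (-5)·(-5) + 5·(-2); 1·5 + (-2)·(-5) + (-2)·(-2)) = (-1, -5, 19)
The requested component of w2 is -5.

-5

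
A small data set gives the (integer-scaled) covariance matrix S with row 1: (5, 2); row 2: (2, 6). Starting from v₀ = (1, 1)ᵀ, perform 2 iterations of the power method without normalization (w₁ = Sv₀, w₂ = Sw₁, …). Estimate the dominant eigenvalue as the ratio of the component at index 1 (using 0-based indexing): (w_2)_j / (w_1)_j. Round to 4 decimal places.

7.7500

w1 = Sv₀ = (5·1 + 2·1; 2·1 + 6·1) = (7, 8)
w2 = Sw1 = (5·7 + 2·8; 2·7 + 6·8) = (51, 62)
Ratio at component: 62 / 8 = 7.7500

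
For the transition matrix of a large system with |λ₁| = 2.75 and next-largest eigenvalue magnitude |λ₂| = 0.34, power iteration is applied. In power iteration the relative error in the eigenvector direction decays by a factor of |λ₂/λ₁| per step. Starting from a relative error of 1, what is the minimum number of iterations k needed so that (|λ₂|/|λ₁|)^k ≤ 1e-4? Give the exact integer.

5

|λ₂/λ₁| = 0.34/2.75 = 0.12364
Need k ≥ ln(1e-4) / ln(0.12364) = -9.2103 / -2.0904 ≈ 4.406
Smallest integer k satisfying the bound: 5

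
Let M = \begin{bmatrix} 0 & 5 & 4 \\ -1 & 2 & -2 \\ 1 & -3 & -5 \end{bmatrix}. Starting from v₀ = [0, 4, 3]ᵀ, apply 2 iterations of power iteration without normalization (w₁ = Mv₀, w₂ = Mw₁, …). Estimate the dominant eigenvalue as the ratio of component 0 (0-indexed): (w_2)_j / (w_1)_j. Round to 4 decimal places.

w1 = Mv₀ = (0·0 + 5·4 + 4·3; (-1)·0 + 2·4 + (-2)·3; 1·0 + (-3)·4 + (-5)·3) = (32, 2, -27)
w2 = Mw1 = (0·32 + 5·2 + 4·(-27); (-1)·32 + 2·2 + (-2)·(-27); 1·32 + (-3)·2 + (-5)·(-27)) = (-98, 26, 161)
Ratio at component: -98 / 32 = -3.0625

λ ≈ -3.0625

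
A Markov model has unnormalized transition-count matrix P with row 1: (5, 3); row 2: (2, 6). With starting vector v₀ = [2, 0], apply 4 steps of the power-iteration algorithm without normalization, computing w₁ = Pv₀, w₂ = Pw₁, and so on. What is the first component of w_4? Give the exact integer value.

3374

w1 = Pv₀ = (5·2 + 3·0; 2·2 + 6·0) = (10, 4)
w2 = Pw1 = (5·10 + 3·4; 2·10 + 6·4) = (62, 44)
w3 = Pw2 = (442, 388)
w4 = Pw3 = (3374, 3212)
The requested component of w4 is 3374.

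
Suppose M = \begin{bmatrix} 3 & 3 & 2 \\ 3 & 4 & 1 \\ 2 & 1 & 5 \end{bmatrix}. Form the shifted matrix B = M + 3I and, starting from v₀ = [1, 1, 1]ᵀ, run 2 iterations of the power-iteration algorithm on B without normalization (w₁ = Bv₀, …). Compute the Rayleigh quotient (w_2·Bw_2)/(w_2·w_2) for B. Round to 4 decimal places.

B = M + 3I has rows (6, 3, 2); (3, 7, 1); (2, 1, 8)
w1 = Bv₀ = (6·1 + 3·1 + 2·1; 3·1 + 7·1 + 1·1; 2·1 + 1·1 + 8·1) = (11, 11, 11)
w2 = Bw1 = (6·11 + 3·11 + 2·11; 3·11 + 7·11 + 1·11; 2·11 + 1·11 + 8·11) = (121, 121, 121)
Bw2 = (1331, 1331, 1331)
w2·Bw2 = 483153; w2·w2 = 43923; μ ≈ 483153/43923 = 11.0000

11.0000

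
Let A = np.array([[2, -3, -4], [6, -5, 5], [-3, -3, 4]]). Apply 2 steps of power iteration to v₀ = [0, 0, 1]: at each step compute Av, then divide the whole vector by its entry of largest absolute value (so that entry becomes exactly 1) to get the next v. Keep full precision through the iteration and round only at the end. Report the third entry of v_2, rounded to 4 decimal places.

-0.3333

Av0 = (-4.00000, 5.00000, 4.00000); divide by 5.00000 → v1 = (-0.80000, 1.00000, 0.80000)
Av1 = (-7.80000, -5.80000, 2.60000); divide by -7.80000 → v2 = (1.00000, 0.74359, -0.33333)
Requested entry of v2: 13/-39 = -0.3333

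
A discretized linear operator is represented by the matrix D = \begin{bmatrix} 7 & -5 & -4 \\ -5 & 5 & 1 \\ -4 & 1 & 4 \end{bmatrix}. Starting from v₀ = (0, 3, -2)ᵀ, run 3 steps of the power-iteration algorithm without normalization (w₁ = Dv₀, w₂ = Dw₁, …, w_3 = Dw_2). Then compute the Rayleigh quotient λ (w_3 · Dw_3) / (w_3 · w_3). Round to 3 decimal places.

w1 = Dv₀ = (7·0 + (-5)·3 + (-4)·(-2); (-5)·0 + 5·3 + 1·(-2); (-4)·0 + 1·3 + 4·(-2)) = (-7, 13, -5)
w2 = Dw1 = (7·(-7) + (-5)·13 + (-4)·(-5); (-5)·(-7) + 5·13 + 1·(-5); (-4)·(-7) + 1·13 + 4·(-5)) = (-94, 95, 21)
w3 = Dw2 = (-1217, 966, 555)
Dw3 = (-15569, 11470, 8054)
w3·Dw3 = (-1217)·(-15569) + 966·11470 + 555·8054 = 34497463; w3·w3 = (-1217)·(-1217) + 966·966 + 555·555 = 2722270
λ ≈ 34497463/2722270 = 12.672

12.672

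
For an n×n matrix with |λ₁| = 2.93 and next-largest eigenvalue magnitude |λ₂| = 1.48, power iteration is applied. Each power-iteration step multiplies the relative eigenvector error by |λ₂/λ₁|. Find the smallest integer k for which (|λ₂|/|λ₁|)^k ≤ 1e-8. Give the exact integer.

27

|λ₂/λ₁| = 1.48/2.93 = 0.50512
Need k ≥ ln(1e-8) / ln(0.50512) = -18.4207 / -0.6830 ≈ 26.972
Smallest integer k satisfying the bound: 27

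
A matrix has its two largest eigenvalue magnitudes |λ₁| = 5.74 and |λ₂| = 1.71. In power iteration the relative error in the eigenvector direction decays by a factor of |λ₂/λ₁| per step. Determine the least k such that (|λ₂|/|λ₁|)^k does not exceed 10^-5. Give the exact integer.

|λ₂/λ₁| = 1.71/5.74 = 0.29791
Need k ≥ ln(10^-5) / ln(0.29791) = -11.5129 / -1.2110 ≈ 9.507
Smallest integer k satisfying the bound: 10

10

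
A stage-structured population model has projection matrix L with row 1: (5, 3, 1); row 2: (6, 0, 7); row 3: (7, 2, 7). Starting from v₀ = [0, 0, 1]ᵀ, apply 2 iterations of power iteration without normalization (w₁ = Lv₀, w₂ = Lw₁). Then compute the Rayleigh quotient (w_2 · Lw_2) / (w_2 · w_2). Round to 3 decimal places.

w1 = Lv₀ = (5·0 + 3·0 + 1·1; 6·0 + 0·0 + 7·1; 7·0 + 2·0 + 7·1) = (1, 7, 7)
w2 = Lw1 = (5·1 + 3·7 + 1·7; 6·1 + 0·7 + 7·7; 7·1 + 2·7 + 7·7) = (33, 55, 70)
Lw2 = (400, 688, 831)
w2·Lw2 = 33·400 + 55·688 + 70·831 = 109210; w2·w2 = 33·33 + 55·55 + 70·70 = 9014
λ ≈ 109210/9014 = 12.116

λ ≈ 12.116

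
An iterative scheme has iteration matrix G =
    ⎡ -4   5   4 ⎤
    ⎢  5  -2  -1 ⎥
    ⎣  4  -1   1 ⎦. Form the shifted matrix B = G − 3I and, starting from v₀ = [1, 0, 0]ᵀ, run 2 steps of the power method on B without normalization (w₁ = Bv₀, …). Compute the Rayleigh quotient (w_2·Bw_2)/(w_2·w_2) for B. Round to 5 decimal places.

B = G − 3I has rows (-7, 5, 4); (5, -5, -1); (4, -1, -2)
w1 = Bv₀ = ((-7)·1 + 5·0 + 4·0; 5·1 + (-5)·0 + (-1)·0; 4·1 + (-1)·0 + (-2)·0) = (-7, 5, 4)
w2 = Bw1 = ((-7)·(-7) + 5·5 + 4·4; 5·(-7) + (-5)·5 + (-1)·4; 4·(-7) + (-1)·5 + (-2)·4) = (90, -64, -41)
Bw2 = (-1114, 811, 506)
w2·Bw2 = -172910; w2·w2 = 13877; μ ≈ -172910/13877 = -12.46019

μ ≈ -12.46019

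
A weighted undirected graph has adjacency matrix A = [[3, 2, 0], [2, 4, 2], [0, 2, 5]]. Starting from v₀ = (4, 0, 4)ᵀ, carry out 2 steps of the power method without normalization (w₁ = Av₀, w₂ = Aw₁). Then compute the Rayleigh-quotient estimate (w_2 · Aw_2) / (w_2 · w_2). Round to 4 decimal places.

λ ≈ 6.9975

w1 = Av₀ = (12, 16, 20)
w2 = Aw1 = (68, 128, 132)
Aw2 = (460, 912, 916)
w2·Aw2 = 68·460 + 128·912 + 132·916 = 268928; w2·w2 = 68·68 + 128·128 + 132·132 = 38432
λ ≈ 268928/38432 = 6.9975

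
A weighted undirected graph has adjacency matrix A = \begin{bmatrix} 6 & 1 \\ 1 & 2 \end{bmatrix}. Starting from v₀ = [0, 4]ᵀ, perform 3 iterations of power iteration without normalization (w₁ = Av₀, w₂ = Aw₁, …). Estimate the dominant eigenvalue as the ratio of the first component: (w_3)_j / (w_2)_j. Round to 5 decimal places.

w1 = Av₀ = (6·0 + 1·4; 1·0 + 2·4) = (4, 8)
w2 = Aw1 = (6·4 + 1·8; 1·4 + 2·8) = (32, 20)
w3 = Aw2 = (212, 72)
Ratio at component: 212 / 32 = 6.62500

λ ≈ 6.62500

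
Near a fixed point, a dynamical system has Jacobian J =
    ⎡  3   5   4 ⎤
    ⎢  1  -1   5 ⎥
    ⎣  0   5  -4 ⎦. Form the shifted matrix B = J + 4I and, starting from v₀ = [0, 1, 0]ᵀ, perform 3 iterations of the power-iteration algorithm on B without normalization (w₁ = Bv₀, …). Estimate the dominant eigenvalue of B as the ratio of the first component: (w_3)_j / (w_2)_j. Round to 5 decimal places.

B = J + 4I has rows (7, 5, 4); (1, 3, 5); (0, 5, 0)
w1 = Bv₀ = (7·0 + 5·1 + 4·0; 1·0 + 3·1 + 5·0; 0·0 + 5·1 + 0·0) = (5, 3, 5)
w2 = Bw1 = (7·5 + 5·3 + 4·5; 1·5 + 3·3 + 5·5; 0·5 + 5·3 + 0·5) = (70, 39, 15)
w3 = Bw2 = (745, 262, 195)
Ratio: 745/70 = 10.64286

10.64286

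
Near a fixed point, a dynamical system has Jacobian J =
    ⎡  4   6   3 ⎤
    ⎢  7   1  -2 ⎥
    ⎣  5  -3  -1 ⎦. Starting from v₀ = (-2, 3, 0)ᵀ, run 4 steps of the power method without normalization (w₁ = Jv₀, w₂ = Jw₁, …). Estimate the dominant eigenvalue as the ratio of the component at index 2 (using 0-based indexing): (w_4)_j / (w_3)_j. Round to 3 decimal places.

w1 = Jv₀ = (4·(-2) + 6·3 + 3·0; 7·(-2) + 1·3 + (-2)·0; 5·(-2) + (-3)·3 + (-1)·0) = (10, -11, -19)
w2 = Jw1 = (4·10 + 6·(-11) + 3·(-19); 7·10 + 1·(-11) + (-2)·(-19); 5·10 + (-3)·(-11) + (-1)·(-19)) = (-83, 97, 102)
w3 = Jw2 = (556, -688, -808)
w4 = Jw3 = (-4328, 4820, 5652)
Ratio at component: 5652 / -808 = -6.995

-6.995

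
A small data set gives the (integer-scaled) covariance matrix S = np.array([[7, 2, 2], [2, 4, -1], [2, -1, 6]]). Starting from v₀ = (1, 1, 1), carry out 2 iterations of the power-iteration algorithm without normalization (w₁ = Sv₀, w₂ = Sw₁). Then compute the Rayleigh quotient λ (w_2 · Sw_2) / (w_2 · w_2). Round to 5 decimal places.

8.79043

w1 = Sv₀ = (7·1 + 2·1 + 2·1; 2·1 + 4·1 + (-1)·1; 2·1 + (-1)·1 + 6·1) = (11, 5, 7)
w2 = Sw1 = (7·11 + 2·5 + 2·7; 2·11 + 4·5 + (-1)·7; 2·11 + (-1)·5 + 6·7) = (101, 35, 59)
Sw2 = (895, 283, 521)
w2·Sw2 = 101·895 + 35·283 + 59·521 = 131039; w2·w2 = 101·101 + 35·35 + 59·59 = 14907
λ ≈ 131039/14907 = 8.79043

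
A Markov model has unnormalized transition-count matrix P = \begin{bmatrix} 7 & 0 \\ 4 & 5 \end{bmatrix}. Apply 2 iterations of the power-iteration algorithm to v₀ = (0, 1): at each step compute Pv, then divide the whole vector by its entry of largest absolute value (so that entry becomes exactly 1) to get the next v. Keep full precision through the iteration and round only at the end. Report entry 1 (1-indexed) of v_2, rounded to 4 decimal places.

Pv0 = (0.00000, 5.00000); divide by 5.00000 → v1 = (0.00000, 1.00000)
Pv1 = (0.00000, 5.00000); divide by 5.00000 → v2 = (0.00000, 1.00000)
Requested entry of v2: 0/25 = 0.0000

0.0000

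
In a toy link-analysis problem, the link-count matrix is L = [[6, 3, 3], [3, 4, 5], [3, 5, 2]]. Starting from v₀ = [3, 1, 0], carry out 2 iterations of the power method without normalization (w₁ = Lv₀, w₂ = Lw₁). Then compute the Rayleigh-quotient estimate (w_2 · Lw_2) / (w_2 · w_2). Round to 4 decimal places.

11.3873

w1 = Lv₀ = (6·3 + 3·1 + 3·0; 3·3 + 4·1 + 5·0; 3·3 + 5·1 + 2·0) = (21, 13, 14)
w2 = Lw1 = (6·21 + 3·13 + 3·14; 3·21 + 4·13 + 5·14; 3·21 + 5·13 + 2·14) = (207, 185, 156)
Lw2 = (2265, 2141, 1858)
w2·Lw2 = 207·2265 + 185·2141 + 156·1858 = 1154788; w2·w2 = 207·207 + 185·185 + 156·156 = 101410
λ ≈ 1154788/101410 = 11.3873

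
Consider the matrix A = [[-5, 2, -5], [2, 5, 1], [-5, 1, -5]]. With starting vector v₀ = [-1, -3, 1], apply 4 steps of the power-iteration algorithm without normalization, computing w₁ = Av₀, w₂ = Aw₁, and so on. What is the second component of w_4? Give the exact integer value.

-3205

w1 = Av₀ = (-6, -16, -3)
w2 = Aw1 = (13, -95, 29)
w3 = Aw2 = (-400, -420, -305)
w4 = Aw3 = (2685, -3205, 3105)
The requested component of w4 is -3205.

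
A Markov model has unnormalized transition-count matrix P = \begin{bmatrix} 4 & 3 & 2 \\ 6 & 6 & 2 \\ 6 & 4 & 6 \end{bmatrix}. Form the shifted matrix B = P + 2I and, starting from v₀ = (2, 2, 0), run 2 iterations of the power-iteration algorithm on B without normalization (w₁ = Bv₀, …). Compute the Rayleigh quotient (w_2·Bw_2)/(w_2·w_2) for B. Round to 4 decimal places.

μ ≈ 14.6027

B = P + 2I has rows (6, 3, 2); (6, 8, 2); (6, 4, 8)
w1 = Bv₀ = (6·2 + 3·2 + 2·0; 6·2 + 8·2 + 2·0; 6·2 + 4·2 + 8·0) = (18, 28, 20)
w2 = Bw1 = (6·18 + 3·28 + 2·20; 6·18 + 8·28 + 2·20; 6·18 + 4·28 + 8·20) = (232, 372, 380)
Bw2 = (3268, 5128, 5920)
w2·Bw2 = 4915392; w2·w2 = 336608; μ ≈ 4915392/336608 = 14.6027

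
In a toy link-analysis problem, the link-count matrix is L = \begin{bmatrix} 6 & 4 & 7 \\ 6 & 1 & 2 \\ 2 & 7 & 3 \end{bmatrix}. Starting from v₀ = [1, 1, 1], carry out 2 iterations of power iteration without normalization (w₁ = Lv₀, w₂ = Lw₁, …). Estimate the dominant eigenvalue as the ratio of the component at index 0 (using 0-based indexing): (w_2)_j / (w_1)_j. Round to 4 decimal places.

13.0588

w1 = Lv₀ = (6·1 + 4·1 + 7·1; 6·1 + 1·1 + 2·1; 2·1 + 7·1 + 3·1) = (17, 9, 12)
w2 = Lw1 = (6·17 + 4·9 + 7·12; 6·17 + 1·9 + 2·12; 2·17 + 7·9 + 3·12) = (222, 135, 133)
Ratio at component: 222 / 17 = 13.0588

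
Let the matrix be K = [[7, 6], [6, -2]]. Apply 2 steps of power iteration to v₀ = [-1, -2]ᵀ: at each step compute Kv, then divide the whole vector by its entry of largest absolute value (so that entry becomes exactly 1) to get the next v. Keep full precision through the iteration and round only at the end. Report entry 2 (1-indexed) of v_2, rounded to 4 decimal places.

0.7586

Kv0 = (-19.00000, -2.00000); divide by -19.00000 → v1 = (1.00000, 0.10526)
Kv1 = (7.63158, 5.78947); divide by 7.63158 → v2 = (1.00000, 0.75862)
Requested entry of v2: -110/-145 = 0.7586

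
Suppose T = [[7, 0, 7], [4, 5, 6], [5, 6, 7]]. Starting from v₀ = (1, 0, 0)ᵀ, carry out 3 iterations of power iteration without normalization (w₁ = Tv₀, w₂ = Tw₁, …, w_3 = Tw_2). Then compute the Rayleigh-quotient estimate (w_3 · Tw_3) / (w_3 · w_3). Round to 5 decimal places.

w1 = Tv₀ = (7·1 + 0·0 + 7·0; 4·1 + 5·0 + 6·0; 5·1 + 6·0 + 7·0) = (7, 4, 5)
w2 = Tw1 = (7·7 + 0·4 + 7·5; 4·7 + 5·4 + 6·5; 5·7 + 6·4 + 7·5) = (84, 78, 94)
w3 = Tw2 = (1246, 1290, 1546)
Tw3 = (19544, 20710, 24792)
w3·Tw3 = 1246·19544 + 1290·20710 + 1546·24792 = 89396156; w3·w3 = 1246·1246 + 1290·1290 + 1546·1546 = 5606732
λ ≈ 89396156/5606732 = 15.94443

15.94443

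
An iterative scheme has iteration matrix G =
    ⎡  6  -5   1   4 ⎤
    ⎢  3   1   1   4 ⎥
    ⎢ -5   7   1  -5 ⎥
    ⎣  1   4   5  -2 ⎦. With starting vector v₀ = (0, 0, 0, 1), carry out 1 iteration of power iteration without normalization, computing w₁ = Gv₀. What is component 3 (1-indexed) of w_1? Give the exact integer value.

w1 = Gv₀ = (6·0 + (-5)·0 + 1·0 + 4·1; 3·0 + 1·0 + 1·0 + 4·1; (-5)·0 + 7·0 + 1·0 + (-5)·1; 1·0 + 4·0 + 5·0 + (-2)·1) = (4, 4, -5, -2)
The requested component of w1 is -5.

-5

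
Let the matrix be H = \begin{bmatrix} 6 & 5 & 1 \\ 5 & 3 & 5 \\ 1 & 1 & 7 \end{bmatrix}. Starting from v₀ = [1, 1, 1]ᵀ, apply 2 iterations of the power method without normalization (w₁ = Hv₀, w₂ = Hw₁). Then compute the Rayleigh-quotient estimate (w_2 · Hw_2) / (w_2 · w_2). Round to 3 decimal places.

11.171

w1 = Hv₀ = (6·1 + 5·1 + 1·1; 5·1 + 3·1 + 5·1; 1·1 + 1·1 + 7·1) = (12, 13, 9)
w2 = Hw1 = (6·12 + 5·13 + 1·9; 5·12 + 3·13 + 5·9; 1·12 + 1·13 + 7·9) = (146, 144, 88)
Hw2 = (1684, 1602, 906)
w2·Hw2 = 146·1684 + 144·1602 + 88·906 = 556280; w2·w2 = 146·146 + 144·144 + 88·88 = 49796
λ ≈ 556280/49796 = 11.171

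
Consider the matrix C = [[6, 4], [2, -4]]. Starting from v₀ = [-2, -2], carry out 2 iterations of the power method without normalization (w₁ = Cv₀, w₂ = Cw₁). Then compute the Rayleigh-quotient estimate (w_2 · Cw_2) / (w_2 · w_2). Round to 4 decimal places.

w1 = Cv₀ = (6·(-2) + 4·(-2); 2·(-2) + (-4)·(-2)) = (-20, 4)
w2 = Cw1 = (6·(-20) + 4·4; 2·(-20) + (-4)·4) = (-104, -56)
Cw2 = (-848, 16)
w2·Cw2 = (-104)·(-848) + (-56)·16 = 87296; w2·w2 = (-104)·(-104) + (-56)·(-56) = 13952
λ ≈ 87296/13952 = 6.2569

λ ≈ 6.2569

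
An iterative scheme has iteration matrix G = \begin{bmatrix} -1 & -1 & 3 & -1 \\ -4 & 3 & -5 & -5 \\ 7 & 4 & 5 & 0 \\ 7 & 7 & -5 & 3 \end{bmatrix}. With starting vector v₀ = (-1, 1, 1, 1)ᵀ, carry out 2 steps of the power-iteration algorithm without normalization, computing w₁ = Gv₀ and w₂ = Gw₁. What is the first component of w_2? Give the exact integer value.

9

w1 = Gv₀ = ((-1)·(-1) + (-1)·1 + 3·1 + (-1)·1; (-4)·(-1) + 3·1 + (-5)·1 + (-5)·1; 7·(-1) + 4·1 + 5·1 + 0·1; 7·(-1) + 7·1 + (-5)·1 + 3·1) = (2, -3, 2, -2)
w2 = Gw1 = ((-1)·2 + (-1)·(-3) + 3·2 + (-1)·(-2); (-4)·2 + 3·(-3) + (-5)·2 + (-5)·(-2); 7·2 + 4·(-3) + 5·2 + 0·(-2); 7·2 + 7·(-3) + (-5)·2 + 3·(-2)) = (9, -17, 12, -23)
The requested component of w2 is 9.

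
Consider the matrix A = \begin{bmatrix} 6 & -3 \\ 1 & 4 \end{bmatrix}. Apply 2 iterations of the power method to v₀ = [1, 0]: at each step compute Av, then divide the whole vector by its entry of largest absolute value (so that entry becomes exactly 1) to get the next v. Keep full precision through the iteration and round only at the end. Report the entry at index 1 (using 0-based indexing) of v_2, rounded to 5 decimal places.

0.30303

Av0 = (6.000000, 1.000000); divide by 6.000000 → v1 = (1.000000, 0.166667)
Av1 = (5.500000, 1.666667); divide by 5.500000 → v2 = (1.000000, 0.303030)
Requested entry of v2: 10/33 = 0.30303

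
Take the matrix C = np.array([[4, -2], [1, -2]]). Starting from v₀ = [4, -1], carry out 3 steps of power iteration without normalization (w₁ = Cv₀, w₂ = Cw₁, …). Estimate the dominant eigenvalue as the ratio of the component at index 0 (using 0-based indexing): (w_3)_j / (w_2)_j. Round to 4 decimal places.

w1 = Cv₀ = (4·4 + (-2)·(-1); 1·4 + (-2)·(-1)) = (18, 6)
w2 = Cw1 = (4·18 + (-2)·6; 1·18 + (-2)·6) = (60, 6)
w3 = Cw2 = (228, 48)
Ratio at component: 228 / 60 = 3.8000

3.8000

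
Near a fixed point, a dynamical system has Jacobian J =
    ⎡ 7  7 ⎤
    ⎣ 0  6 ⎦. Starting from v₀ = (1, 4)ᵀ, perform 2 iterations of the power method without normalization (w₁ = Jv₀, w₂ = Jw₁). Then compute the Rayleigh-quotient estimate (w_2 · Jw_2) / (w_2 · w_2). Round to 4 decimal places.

9.0677

w1 = Jv₀ = (35, 24)
w2 = Jw1 = (413, 144)
Jw2 = (3899, 864)
w2·Jw2 = 413·3899 + 144·864 = 1734703; w2·w2 = 413·413 + 144·144 = 191305
λ ≈ 1734703/191305 = 9.0677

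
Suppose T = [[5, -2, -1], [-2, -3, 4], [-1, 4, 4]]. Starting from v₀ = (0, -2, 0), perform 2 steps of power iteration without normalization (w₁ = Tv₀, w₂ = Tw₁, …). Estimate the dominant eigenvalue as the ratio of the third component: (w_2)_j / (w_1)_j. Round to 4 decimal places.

1.5000

w1 = Tv₀ = (5·0 + (-2)·(-2) + (-1)·0; (-2)·0 + (-3)·(-2) + 4·0; (-1)·0 + 4·(-2) + 4·0) = (4, 6, -8)
w2 = Tw1 = (5·4 + (-2)·6 + (-1)·(-8); (-2)·4 + (-3)·6 + 4·(-8); (-1)·4 + 4·6 + 4·(-8)) = (16, -58, -12)
Ratio at component: -12 / -8 = 1.5000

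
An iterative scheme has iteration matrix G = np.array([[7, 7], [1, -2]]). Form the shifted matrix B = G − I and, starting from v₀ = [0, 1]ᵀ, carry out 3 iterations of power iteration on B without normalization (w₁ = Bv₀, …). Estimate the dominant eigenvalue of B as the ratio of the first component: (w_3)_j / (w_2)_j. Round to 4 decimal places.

B = G − I has rows (6, 7); (1, -3)
w1 = Bv₀ = (6·0 + 7·1; 1·0 + (-3)·1) = (7, -3)
w2 = Bw1 = (6·7 + 7·(-3); 1·7 + (-3)·(-3)) = (21, 16)
w3 = Bw2 = (238, -27)
Ratio: 238/21 = 11.3333

μ ≈ 11.3333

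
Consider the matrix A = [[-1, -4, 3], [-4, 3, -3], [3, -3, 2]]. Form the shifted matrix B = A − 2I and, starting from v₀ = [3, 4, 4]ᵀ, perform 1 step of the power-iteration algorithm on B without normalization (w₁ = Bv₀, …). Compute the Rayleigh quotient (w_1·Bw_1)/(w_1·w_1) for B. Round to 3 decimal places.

B = A − 2I has rows (-3, -4, 3); (-4, 1, -3); (3, -3, 0)
w1 = Bv₀ = (-13, -20, -3)
Bw1 = (110, 41, 21)
w1·Bw1 = -2313; w1·w1 = 578; μ ≈ -2313/578 = -4.002

μ ≈ -4.002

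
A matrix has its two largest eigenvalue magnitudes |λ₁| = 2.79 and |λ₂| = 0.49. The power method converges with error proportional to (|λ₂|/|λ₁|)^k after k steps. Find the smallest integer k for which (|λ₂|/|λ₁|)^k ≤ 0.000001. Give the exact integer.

8

|λ₂/λ₁| = 0.49/2.79 = 0.17563
Need k ≥ ln(0.000001) / ln(0.17563) = -13.8155 / -1.7394 ≈ 7.943
Smallest integer k satisfying the bound: 8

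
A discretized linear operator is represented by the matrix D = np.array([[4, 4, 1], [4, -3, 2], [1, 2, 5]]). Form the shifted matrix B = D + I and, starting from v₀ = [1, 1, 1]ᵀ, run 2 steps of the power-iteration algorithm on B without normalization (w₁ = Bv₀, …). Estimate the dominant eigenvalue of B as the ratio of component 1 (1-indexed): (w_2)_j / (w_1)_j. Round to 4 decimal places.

B = D + I has rows (5, 4, 1); (4, -2, 2); (1, 2, 6)
w1 = Bv₀ = (10, 4, 9)
w2 = Bw1 = (75, 50, 72)
Ratio: 75/10 = 7.5000

7.5000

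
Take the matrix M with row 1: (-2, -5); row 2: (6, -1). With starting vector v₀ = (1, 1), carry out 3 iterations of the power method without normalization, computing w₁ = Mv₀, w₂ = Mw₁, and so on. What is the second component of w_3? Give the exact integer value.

-19

w1 = Mv₀ = (-7, 5)
w2 = Mw1 = (-11, -47)
w3 = Mw2 = (257, -19)
The requested component of w3 is -19.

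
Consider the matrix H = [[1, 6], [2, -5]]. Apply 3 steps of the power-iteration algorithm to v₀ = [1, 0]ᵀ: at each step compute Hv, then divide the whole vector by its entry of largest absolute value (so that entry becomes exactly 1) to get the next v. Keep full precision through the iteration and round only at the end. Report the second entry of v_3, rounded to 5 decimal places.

1.00000

Hv0 = (1.000000, 2.000000); divide by 2.000000 → v1 = (0.500000, 1.000000)
Hv1 = (6.500000, -4.000000); divide by 6.500000 → v2 = (1.000000, -0.615385)
Hv2 = (-2.692308, 5.076923); divide by 5.076923 → v3 = (-0.530303, 1.000000)
Requested entry of v3: 66/66 = 1.00000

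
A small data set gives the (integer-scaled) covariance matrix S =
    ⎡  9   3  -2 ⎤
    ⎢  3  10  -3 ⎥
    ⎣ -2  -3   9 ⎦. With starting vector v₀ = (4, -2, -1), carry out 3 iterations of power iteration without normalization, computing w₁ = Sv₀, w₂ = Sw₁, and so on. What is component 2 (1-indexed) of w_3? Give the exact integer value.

2119

w1 = Sv₀ = (9·4 + 3·(-2) + (-2)·(-1); 3·4 + 10·(-2) + (-3)·(-1); (-2)·4 + (-3)·(-2) + 9·(-1)) = (32, -5, -11)
w2 = Sw1 = (9·32 + 3·(-5) + (-2)·(-11); 3·32 + 10·(-5) + (-3)·(-11); (-2)·32 + (-3)·(-5) + 9·(-11)) = (295, 79, -148)
w3 = Sw2 = (3188, 2119, -2159)
The requested component of w3 is 2119.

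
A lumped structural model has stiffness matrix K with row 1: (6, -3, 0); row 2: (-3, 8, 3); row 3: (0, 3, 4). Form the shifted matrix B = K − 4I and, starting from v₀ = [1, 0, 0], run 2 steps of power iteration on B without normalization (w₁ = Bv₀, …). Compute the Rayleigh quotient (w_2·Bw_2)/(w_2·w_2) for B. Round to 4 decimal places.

μ ≈ 6.9861

B = K − 4I has rows (2, -3, 0); (-3, 4, 3); (0, 3, 0)
w1 = Bv₀ = (2, -3, 0)
w2 = Bw1 = (13, -18, -9)
Bw2 = (80, -138, -54)
w2·Bw2 = 4010; w2·w2 = 574; μ ≈ 4010/574 = 6.9861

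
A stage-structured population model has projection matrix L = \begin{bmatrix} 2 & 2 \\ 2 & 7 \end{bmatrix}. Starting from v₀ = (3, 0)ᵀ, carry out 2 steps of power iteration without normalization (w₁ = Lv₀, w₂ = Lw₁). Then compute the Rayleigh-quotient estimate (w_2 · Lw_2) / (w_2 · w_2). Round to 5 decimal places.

λ ≈ 7.65979

w1 = Lv₀ = (2·3 + 2·0; 2·3 + 7·0) = (6, 6)
w2 = Lw1 = (2·6 + 2·6; 2·6 + 7·6) = (24, 54)
Lw2 = (156, 426)
w2·Lw2 = 24·156 + 54·426 = 26748; w2·w2 = 24·24 + 54·54 = 3492
λ ≈ 26748/3492 = 7.65979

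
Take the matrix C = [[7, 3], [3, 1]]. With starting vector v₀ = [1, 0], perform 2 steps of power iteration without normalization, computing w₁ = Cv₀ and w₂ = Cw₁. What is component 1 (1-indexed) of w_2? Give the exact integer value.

58

w1 = Cv₀ = (7·1 + 3·0; 3·1 + 1·0) = (7, 3)
w2 = Cw1 = (7·7 + 3·3; 3·7 + 1·3) = (58, 24)
The requested component of w2 is 58.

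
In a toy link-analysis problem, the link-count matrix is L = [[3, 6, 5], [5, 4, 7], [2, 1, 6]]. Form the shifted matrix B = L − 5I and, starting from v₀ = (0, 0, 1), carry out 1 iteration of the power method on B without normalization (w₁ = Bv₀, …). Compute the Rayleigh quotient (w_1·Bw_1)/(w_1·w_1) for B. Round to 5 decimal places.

5.04000

B = L − 5I has rows (-2, 6, 5); (5, -1, 7); (2, 1, 1)
w1 = Bv₀ = (5, 7, 1)
Bw1 = (37, 25, 18)
w1·Bw1 = 378; w1·w1 = 75; μ ≈ 378/75 = 5.04000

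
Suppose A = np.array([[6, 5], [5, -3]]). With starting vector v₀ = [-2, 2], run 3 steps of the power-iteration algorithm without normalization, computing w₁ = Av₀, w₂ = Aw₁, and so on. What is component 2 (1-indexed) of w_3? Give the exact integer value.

w1 = Av₀ = (6·(-2) + 5·2; 5·(-2) + (-3)·2) = (-2, -16)
w2 = Aw1 = (6·(-2) + 5·(-16); 5·(-2) + (-3)·(-16)) = (-92, 38)
w3 = Aw2 = (-362, -574)
The requested component of w3 is -574.

-574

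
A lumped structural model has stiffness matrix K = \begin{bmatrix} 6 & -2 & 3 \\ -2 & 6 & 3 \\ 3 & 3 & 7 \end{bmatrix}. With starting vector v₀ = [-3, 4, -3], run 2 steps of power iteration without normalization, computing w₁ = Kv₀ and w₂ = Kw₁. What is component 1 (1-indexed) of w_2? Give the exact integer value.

w1 = Kv₀ = (6·(-3) + (-2)·4 + 3·(-3); (-2)·(-3) + 6·4 + 3·(-3); 3·(-3) + 3·4 + 7·(-3)) = (-35, 21, -18)
w2 = Kw1 = (6·(-35) + (-2)·21 + 3·(-18); (-2)·(-35) + 6·21 + 3·(-18); 3·(-35) + 3·21 + 7·(-18)) = (-306, 142, -168)
The requested component of w2 is -306.

-306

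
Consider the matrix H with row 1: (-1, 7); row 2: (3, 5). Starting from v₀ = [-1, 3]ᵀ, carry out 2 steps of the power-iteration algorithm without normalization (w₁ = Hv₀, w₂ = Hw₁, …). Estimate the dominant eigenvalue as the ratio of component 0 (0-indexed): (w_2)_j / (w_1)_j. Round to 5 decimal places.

λ ≈ 2.81818

w1 = Hv₀ = (22, 12)
w2 = Hw1 = (62, 126)
Ratio at component: 62 / 22 = 2.81818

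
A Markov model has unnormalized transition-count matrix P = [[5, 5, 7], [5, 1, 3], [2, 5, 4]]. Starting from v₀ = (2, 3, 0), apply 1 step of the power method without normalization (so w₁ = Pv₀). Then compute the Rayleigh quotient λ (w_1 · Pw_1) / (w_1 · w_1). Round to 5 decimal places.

w1 = Pv₀ = (25, 13, 19)
Pw1 = (323, 195, 191)
w1·Pw1 = 25·323 + 13·195 + 19·191 = 14239; w1·w1 = 25·25 + 13·13 + 19·19 = 1155
λ ≈ 14239/1155 = 12.32814

λ ≈ 12.32814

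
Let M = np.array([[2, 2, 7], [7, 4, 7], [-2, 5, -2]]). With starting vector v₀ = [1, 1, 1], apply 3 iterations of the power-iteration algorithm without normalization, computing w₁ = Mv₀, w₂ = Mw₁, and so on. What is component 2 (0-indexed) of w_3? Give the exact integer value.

w1 = Mv₀ = (11, 18, 1)
w2 = Mw1 = (65, 156, 66)
w3 = Mw2 = (904, 1541, 518)
The requested component of w3 is 518.

518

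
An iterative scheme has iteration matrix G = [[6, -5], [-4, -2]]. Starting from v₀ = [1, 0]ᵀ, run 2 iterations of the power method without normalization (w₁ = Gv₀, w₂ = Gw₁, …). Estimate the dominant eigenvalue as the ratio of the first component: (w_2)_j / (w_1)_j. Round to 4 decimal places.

w1 = Gv₀ = (6·1 + (-5)·0; (-4)·1 + (-2)·0) = (6, -4)
w2 = Gw1 = (6·6 + (-5)·(-4); (-4)·6 + (-2)·(-4)) = (56, -16)
Ratio at component: 56 / 6 = 9.3333

9.3333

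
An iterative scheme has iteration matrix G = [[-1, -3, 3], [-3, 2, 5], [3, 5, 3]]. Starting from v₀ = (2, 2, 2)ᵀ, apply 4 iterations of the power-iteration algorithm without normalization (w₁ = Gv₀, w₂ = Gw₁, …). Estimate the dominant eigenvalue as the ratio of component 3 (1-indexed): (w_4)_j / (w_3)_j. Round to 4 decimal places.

w1 = Gv₀ = ((-1)·2 + (-3)·2 + 3·2; (-3)·2 + 2·2 + 5·2; 3·2 + 5·2 + 3·2) = (-2, 8, 22)
w2 = Gw1 = ((-1)·(-2) + (-3)·8 + 3·22; (-3)·(-2) + 2·8 + 5·22; 3·(-2) + 5·8 + 3·22) = (44, 132, 100)
w3 = Gw2 = (-140, 632, 1092)
w4 = Gw3 = (1520, 7144, 6016)
Ratio at component: 6016 / 1092 = 5.5092

λ ≈ 5.5092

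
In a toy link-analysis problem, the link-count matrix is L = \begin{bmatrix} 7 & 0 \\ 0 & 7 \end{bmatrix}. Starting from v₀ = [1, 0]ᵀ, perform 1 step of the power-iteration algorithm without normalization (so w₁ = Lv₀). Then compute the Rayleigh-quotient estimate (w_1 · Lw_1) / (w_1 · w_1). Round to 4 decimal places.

λ ≈ 7.0000

w1 = Lv₀ = (7, 0)
Lw1 = (49, 0)
w1·Lw1 = 7·49 + 0·0 = 343; w1·w1 = 7·7 + 0·0 = 49
λ ≈ 343/49 = 7.0000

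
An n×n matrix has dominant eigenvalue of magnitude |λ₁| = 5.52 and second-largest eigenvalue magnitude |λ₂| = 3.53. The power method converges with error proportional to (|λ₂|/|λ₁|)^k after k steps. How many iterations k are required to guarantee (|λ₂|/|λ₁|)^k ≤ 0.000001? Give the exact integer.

31

|λ₂/λ₁| = 3.53/5.52 = 0.63949
Need k ≥ ln(0.000001) / ln(0.63949) = -13.8155 / -0.4471 ≈ 30.902
Smallest integer k satisfying the bound: 31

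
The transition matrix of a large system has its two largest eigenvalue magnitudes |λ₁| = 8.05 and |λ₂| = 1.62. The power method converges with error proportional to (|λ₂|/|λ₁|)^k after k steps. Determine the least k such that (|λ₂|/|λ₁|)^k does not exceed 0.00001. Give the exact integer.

8

|λ₂/λ₁| = 1.62/8.05 = 0.20124
Need k ≥ ln(0.00001) / ln(0.20124) = -11.5129 / -1.6032 ≈ 7.181
Smallest integer k satisfying the bound: 8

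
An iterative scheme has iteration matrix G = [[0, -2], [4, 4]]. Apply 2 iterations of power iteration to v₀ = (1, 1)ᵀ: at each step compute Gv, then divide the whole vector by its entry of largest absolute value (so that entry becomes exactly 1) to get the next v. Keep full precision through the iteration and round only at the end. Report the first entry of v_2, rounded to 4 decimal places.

-0.6667

Gv0 = (-2.00000, 8.00000); divide by 8.00000 → v1 = (-0.25000, 1.00000)
Gv1 = (-2.00000, 3.00000); divide by 3.00000 → v2 = (-0.66667, 1.00000)
Requested entry of v2: -16/24 = -0.6667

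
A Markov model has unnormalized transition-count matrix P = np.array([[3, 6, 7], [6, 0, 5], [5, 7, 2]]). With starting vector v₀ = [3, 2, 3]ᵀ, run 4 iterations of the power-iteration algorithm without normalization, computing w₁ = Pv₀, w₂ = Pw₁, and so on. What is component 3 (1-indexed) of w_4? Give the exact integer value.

w1 = Pv₀ = (42, 33, 35)
w2 = Pw1 = (569, 427, 511)
w3 = Pw2 = (7846, 5969, 6856)
w4 = Pw3 = (107344, 81356, 94725)
The requested component of w4 is 94725.

94725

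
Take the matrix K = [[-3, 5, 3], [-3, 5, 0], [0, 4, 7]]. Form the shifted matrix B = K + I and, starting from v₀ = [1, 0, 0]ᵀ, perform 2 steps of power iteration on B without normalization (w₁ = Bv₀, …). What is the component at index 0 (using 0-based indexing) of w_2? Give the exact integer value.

B = K + I has rows (-2, 5, 3); (-3, 6, 0); (0, 4, 8)
w1 = Bv₀ = ((-2)·1 + 5·0 + 3·0; (-3)·1 + 6·0 + 0·0; 0·1 + 4·0 + 8·0) = (-2, -3, 0)
w2 = Bw1 = ((-2)·(-2) + 5·(-3) + 3·0; (-3)·(-2) + 6·(-3) + 0·0; 0·(-2) + 4·(-3) + 8·0) = (-11, -12, -12)
Requested component of w2: -11

-11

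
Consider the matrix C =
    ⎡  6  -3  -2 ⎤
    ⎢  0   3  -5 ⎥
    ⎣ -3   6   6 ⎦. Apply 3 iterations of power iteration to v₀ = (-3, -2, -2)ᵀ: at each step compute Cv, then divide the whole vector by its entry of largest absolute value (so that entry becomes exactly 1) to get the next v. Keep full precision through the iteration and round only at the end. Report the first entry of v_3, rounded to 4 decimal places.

Cv0 = (-8.00000, 4.00000, -15.00000); divide by -15.00000 → v1 = (0.53333, -0.26667, 1.00000)
Cv1 = (2.00000, -5.80000, 2.80000); divide by -5.80000 → v2 = (-0.34483, 1.00000, -0.48276)
Cv2 = (-4.10345, 5.41379, 4.13793); divide by 5.41379 → v3 = (-0.75796, 1.00000, 0.76433)
Requested entry of v3: -357/471 = -0.7580

-0.7580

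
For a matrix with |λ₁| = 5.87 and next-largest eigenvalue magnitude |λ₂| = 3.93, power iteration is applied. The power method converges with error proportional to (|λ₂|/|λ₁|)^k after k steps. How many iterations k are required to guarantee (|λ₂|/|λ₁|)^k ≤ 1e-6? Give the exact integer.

|λ₂/λ₁| = 3.93/5.87 = 0.66951
Need k ≥ ln(1e-6) / ln(0.66951) = -13.8155 / -0.4012 ≈ 34.434
Smallest integer k satisfying the bound: 35

35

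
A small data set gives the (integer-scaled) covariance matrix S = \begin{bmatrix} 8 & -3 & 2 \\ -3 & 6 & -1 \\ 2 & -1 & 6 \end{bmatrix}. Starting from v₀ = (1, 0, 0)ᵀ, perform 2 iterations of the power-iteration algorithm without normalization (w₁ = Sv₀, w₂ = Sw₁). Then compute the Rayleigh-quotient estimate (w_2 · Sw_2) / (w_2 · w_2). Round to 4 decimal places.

w1 = Sv₀ = (8·1 + (-3)·0 + 2·0; (-3)·1 + 6·0 + (-1)·0; 2·1 + (-1)·0 + 6·0) = (8, -3, 2)
w2 = Sw1 = (8·8 + (-3)·(-3) + 2·2; (-3)·8 + 6·(-3) + (-1)·2; 2·8 + (-1)·(-3) + 6·2) = (77, -44, 31)
Sw2 = (810, -526, 384)
w2·Sw2 = 77·810 + (-44)·(-526) + 31·384 = 97418; w2·w2 = 77·77 + (-44)·(-44) + 31·31 = 8826
λ ≈ 97418/8826 = 11.0376

λ ≈ 11.0376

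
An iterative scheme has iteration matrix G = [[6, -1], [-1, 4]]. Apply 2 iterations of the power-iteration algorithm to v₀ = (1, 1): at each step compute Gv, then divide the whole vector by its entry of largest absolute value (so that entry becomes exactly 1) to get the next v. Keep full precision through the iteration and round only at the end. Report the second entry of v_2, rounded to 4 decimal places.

0.2593

Gv0 = (5.00000, 3.00000); divide by 5.00000 → v1 = (1.00000, 0.60000)
Gv1 = (5.40000, 1.40000); divide by 5.40000 → v2 = (1.00000, 0.25926)
Requested entry of v2: 7/27 = 0.2593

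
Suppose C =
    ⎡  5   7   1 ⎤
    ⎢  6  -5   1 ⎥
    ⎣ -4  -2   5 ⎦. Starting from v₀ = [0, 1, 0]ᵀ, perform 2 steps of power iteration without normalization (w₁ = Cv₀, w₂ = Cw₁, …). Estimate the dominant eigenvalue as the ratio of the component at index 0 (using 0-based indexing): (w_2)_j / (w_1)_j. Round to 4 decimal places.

-0.2857

w1 = Cv₀ = (5·0 + 7·1 + 1·0; 6·0 + (-5)·1 + 1·0; (-4)·0 + (-2)·1 + 5·0) = (7, -5, -2)
w2 = Cw1 = (5·7 + 7·(-5) + 1·(-2); 6·7 + (-5)·(-5) + 1·(-2); (-4)·7 + (-2)·(-5) + 5·(-2)) = (-2, 65, -28)
Ratio at component: -2 / 7 = -0.2857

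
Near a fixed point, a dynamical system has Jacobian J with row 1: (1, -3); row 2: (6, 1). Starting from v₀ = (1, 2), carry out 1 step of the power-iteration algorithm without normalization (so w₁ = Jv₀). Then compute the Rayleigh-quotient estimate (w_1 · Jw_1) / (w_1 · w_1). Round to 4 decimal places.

λ ≈ -0.3483

w1 = Jv₀ = (1·1 + (-3)·2; 6·1 + 1·2) = (-5, 8)
Jw1 = (-29, -22)
w1·Jw1 = (-5)·(-29) + 8·(-22) = -31; w1·w1 = (-5)·(-5) + 8·8 = 89
λ ≈ -31/89 = -0.3483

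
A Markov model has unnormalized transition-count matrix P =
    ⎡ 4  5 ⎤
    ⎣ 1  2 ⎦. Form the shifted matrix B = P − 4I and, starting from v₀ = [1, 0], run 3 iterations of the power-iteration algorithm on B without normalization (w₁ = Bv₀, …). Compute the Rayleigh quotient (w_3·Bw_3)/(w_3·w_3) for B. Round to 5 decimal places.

B = P − 4I has rows (0, 5); (1, -2)
w1 = Bv₀ = (0·1 + 5·0; 1·1 + (-2)·0) = (0, 1)
w2 = Bw1 = (0·0 + 5·1; 1·0 + (-2)·1) = (5, -2)
w3 = Bw2 = (-10, 9)
Bw3 = (45, -28)
w3·Bw3 = -702; w3·w3 = 181; μ ≈ -702/181 = -3.87845

μ ≈ -3.87845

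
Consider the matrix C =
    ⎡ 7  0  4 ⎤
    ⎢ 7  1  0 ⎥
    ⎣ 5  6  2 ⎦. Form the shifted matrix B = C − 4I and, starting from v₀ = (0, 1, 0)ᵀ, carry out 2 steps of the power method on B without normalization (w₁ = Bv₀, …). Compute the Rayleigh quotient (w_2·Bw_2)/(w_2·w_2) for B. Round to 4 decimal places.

μ ≈ -4.4335

B = C − 4I has rows (3, 0, 4); (7, -3, 0); (5, 6, -2)
w1 = Bv₀ = (0, -3, 6)
w2 = Bw1 = (24, 9, -30)
Bw2 = (-48, 141, 234)
w2·Bw2 = -6903; w2·w2 = 1557; μ ≈ -6903/1557 = -4.4335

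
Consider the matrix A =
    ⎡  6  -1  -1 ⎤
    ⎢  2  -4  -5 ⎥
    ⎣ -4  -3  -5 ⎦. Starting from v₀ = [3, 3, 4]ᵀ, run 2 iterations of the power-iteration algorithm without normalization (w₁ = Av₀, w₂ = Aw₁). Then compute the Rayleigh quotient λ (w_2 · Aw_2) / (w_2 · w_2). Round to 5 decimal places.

w1 = Av₀ = (6·3 + (-1)·3 + (-1)·4; 2·3 + (-4)·3 + (-5)·4; (-4)·3 + (-3)·3 + (-5)·4) = (11, -26, -41)
w2 = Aw1 = (6·11 + (-1)·(-26) + (-1)·(-41); 2·11 + (-4)·(-26) + (-5)·(-41); (-4)·11 + (-3)·(-26) + (-5)·(-41)) = (133, 331, 239)
Aw2 = (228, -2253, -2720)
w2·Aw2 = 133·228 + 331·(-2253) + 239·(-2720) = -1365499; w2·w2 = 133·133 + 331·331 + 239·239 = 184371
λ ≈ -1365499/184371 = -7.40626

-7.40626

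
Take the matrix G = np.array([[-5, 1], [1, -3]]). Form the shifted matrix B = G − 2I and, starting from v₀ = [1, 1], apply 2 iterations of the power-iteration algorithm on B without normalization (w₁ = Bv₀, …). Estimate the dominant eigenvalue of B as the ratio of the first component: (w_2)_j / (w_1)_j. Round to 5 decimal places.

-6.33333

B = G − 2I has rows (-7, 1); (1, -5)
w1 = Bv₀ = (-6, -4)
w2 = Bw1 = (38, 14)
Ratio: 38/-6 = -6.33333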